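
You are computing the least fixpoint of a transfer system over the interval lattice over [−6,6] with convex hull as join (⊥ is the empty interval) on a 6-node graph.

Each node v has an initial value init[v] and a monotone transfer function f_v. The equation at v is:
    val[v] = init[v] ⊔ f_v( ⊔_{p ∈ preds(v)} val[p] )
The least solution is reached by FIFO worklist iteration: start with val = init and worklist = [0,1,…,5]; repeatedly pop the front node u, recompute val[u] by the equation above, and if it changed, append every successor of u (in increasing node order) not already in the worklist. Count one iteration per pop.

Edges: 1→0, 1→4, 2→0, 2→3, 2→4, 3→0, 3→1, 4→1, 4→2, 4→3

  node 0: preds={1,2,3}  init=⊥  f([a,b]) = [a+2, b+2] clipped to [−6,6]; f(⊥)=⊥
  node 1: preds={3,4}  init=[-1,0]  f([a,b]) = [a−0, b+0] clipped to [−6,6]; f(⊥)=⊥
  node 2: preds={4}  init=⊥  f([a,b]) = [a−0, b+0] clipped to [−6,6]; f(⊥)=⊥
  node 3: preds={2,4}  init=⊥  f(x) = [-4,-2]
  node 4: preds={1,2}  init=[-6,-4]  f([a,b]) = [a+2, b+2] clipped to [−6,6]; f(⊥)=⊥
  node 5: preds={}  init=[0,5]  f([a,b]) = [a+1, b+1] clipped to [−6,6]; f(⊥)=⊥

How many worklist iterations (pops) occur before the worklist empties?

Iteration log — 22 steps:
  step 1. node 0  ⊔preds=[-1,0]  new=[1,2]  old=⊥  +wl: 
  step 2. node 1  ⊔preds=[-6,-4]  new=[-6,0]  old=[-1,0]  +wl: 0
  step 3. node 2  ⊔preds=[-6,-4]  new=[-6,-4]  old=⊥  +wl: 
  step 4. node 3  ⊔preds=[-6,-4]  new=[-4,-2]  old=⊥  +wl: 1
  step 5. node 4  ⊔preds=[-6,0]  new=[-6,2]  old=[-6,-4]  +wl: 2,3
  step 6. node 5  ⊔preds=⊥  new=[0,5]  stable
  step 7. node 0  ⊔preds=[-6,0]  new=[-4,2]  old=[1,2]  +wl: 
  step 8. node 1  ⊔preds=[-6,2]  new=[-6,2]  old=[-6,0]  +wl: 0,4
  step 9. node 2  ⊔preds=[-6,2]  new=[-6,2]  old=[-6,-4]  +wl: 
  step 10. node 3  ⊔preds=[-6,2]  new=[-4,-2]  stable
  step 11. node 0  ⊔preds=[-6,2]  new=[-4,4]  old=[-4,2]  +wl: 
  step 12. node 4  ⊔preds=[-6,2]  new=[-6,4]  old=[-6,2]  +wl: 1,2,3
  step 13. node 1  ⊔preds=[-6,4]  new=[-6,4]  old=[-6,2]  +wl: 0,4
  step 14. node 2  ⊔preds=[-6,4]  new=[-6,4]  old=[-6,2]  +wl: 
  step 15. node 3  ⊔preds=[-6,4]  new=[-4,-2]  stable
  step 16. node 0  ⊔preds=[-6,4]  new=[-4,6]  old=[-4,4]  +wl: 
  step 17. node 4  ⊔preds=[-6,4]  new=[-6,6]  old=[-6,4]  +wl: 1,2,3
  step 18. node 1  ⊔preds=[-6,6]  new=[-6,6]  old=[-6,4]  +wl: 0,4
  step 19. node 2  ⊔preds=[-6,6]  new=[-6,6]  old=[-6,4]  +wl: 
  step 20. node 3  ⊔preds=[-6,6]  new=[-4,-2]  stable
  step 21. node 0  ⊔preds=[-6,6]  new=[-4,6]  stable
  step 22. node 4  ⊔preds=[-6,6]  new=[-6,6]  stable

Least fixpoint reached:
  node 0: [-4,6]
  node 1: [-6,6]
  node 2: [-6,6]
  node 3: [-4,-2]
  node 4: [-6,6]
  node 5: [0,5]

22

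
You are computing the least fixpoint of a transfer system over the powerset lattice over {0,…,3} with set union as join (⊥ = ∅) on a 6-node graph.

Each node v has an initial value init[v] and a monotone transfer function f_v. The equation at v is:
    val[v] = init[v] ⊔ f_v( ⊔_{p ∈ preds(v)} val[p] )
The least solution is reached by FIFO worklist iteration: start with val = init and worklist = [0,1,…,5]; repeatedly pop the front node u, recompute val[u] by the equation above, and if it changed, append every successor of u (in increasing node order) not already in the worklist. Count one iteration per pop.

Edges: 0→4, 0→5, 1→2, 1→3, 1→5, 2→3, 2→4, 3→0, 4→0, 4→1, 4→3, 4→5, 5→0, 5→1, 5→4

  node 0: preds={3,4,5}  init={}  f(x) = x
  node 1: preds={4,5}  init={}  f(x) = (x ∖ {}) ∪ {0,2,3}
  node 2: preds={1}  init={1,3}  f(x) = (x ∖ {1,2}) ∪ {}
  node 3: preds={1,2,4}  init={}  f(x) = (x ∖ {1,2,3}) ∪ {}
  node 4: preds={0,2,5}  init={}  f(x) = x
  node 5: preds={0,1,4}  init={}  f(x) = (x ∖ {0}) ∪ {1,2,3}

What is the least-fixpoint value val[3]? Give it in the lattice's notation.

Worklist (15 pops):
  #1 pop 0: in={} → {} (no change)
  #2 pop 1: in={} → {0,2,3} (was {}); enqueue []
  #3 pop 2: in={0,2,3} → {0,1,3} (was {1,3}); enqueue []
  #4 pop 3: in={0,1,2,3} → {0} (was {}); enqueue [0]
  #5 pop 4: in={0,1,3} → {0,1,3} (was {}); enqueue [1,3]
  #6 pop 5: in={0,1,2,3} → {1,2,3} (was {}); enqueue [4]
  #7 pop 0: in={0,1,2,3} → {0,1,2,3} (was {}); enqueue [5]
  #8 pop 1: in={0,1,2,3} → {0,1,2,3} (was {0,2,3}); enqueue [2]
  #9 pop 3: in={0,1,2,3} → {0} (no change)
  #10 pop 4: in={0,1,2,3} → {0,1,2,3} (was {0,1,3}); enqueue [0,1,3]
  #11 pop 5: in={0,1,2,3} → {1,2,3} (no change)
  #12 pop 2: in={0,1,2,3} → {0,1,3} (no change)
  #13 pop 0: in={0,1,2,3} → {0,1,2,3} (no change)
  #14 pop 1: in={0,1,2,3} → {0,1,2,3} (no change)
  #15 pop 3: in={0,1,2,3} → {0} (no change)

Fixpoint:
  val[0] = {0,1,2,3}
  val[1] = {0,1,2,3}
  val[2] = {0,1,3}
  val[3] = {0}
  val[4] = {0,1,2,3}
  val[5] = {1,2,3}

{0}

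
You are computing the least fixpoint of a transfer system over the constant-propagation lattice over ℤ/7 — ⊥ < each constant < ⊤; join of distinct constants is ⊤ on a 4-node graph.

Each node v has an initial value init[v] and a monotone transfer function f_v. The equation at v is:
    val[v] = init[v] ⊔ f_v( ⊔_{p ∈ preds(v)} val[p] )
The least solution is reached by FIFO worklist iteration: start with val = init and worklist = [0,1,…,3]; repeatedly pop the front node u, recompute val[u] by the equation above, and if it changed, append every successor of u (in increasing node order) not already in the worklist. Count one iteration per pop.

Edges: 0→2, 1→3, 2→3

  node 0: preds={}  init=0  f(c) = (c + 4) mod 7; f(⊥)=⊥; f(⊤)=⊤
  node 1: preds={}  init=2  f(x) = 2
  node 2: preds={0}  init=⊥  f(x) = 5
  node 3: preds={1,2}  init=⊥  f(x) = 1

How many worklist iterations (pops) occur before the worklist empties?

4

Worklist (4 pops):
  #1 pop 0: in=⊥ → 0 (no change)
  #2 pop 1: in=⊥ → 2 (no change)
  #3 pop 2: in=0 → 5 (was ⊥); enqueue []
  #4 pop 3: in=⊤ → 1 (was ⊥); enqueue []

Fixpoint:
  val[0] = 0
  val[1] = 2
  val[2] = 5
  val[3] = 1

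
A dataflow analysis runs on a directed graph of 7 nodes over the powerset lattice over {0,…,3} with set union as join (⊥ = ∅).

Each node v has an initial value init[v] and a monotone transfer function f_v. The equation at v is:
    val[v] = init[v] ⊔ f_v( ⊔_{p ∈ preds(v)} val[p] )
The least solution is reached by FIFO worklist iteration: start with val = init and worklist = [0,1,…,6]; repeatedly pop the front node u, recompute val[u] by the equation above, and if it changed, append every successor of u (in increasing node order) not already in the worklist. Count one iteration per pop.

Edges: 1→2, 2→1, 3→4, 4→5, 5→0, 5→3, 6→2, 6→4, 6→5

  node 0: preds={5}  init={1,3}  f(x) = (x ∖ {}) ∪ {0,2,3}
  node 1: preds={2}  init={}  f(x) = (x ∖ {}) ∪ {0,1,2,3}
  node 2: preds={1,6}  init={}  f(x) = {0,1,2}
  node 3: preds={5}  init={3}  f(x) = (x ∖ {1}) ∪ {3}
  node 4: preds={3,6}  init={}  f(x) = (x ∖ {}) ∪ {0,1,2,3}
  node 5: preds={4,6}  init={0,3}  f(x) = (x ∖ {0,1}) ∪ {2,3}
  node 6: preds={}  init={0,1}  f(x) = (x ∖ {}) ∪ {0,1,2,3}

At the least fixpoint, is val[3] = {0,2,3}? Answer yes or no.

Worklist (13 pops):
  #1 pop 0: in={0,3} → {0,1,2,3} (was {1,3}); enqueue []
  #2 pop 1: in={} → {0,1,2,3} (was {}); enqueue []
  #3 pop 2: in={0,1,2,3} → {0,1,2} (was {}); enqueue [1]
  #4 pop 3: in={0,3} → {0,3} (was {3}); enqueue []
  #5 pop 4: in={0,1,3} → {0,1,2,3} (was {}); enqueue []
  #6 pop 5: in={0,1,2,3} → {0,2,3} (was {0,3}); enqueue [0,3]
  #7 pop 6: in={} → {0,1,2,3} (was {0,1}); enqueue [2,4,5]
  #8 pop 1: in={0,1,2} → {0,1,2,3} (no change)
  #9 pop 0: in={0,2,3} → {0,1,2,3} (no change)
  #10 pop 3: in={0,2,3} → {0,2,3} (was {0,3}); enqueue []
  #11 pop 2: in={0,1,2,3} → {0,1,2} (no change)
  #12 pop 4: in={0,1,2,3} → {0,1,2,3} (no change)
  #13 pop 5: in={0,1,2,3} → {0,2,3} (no change)

Fixpoint:
  val[0] = {0,1,2,3}
  val[1] = {0,1,2,3}
  val[2] = {0,1,2}
  val[3] = {0,2,3}
  val[4] = {0,1,2,3}
  val[5] = {0,2,3}
  val[6] = {0,1,2,3}

yes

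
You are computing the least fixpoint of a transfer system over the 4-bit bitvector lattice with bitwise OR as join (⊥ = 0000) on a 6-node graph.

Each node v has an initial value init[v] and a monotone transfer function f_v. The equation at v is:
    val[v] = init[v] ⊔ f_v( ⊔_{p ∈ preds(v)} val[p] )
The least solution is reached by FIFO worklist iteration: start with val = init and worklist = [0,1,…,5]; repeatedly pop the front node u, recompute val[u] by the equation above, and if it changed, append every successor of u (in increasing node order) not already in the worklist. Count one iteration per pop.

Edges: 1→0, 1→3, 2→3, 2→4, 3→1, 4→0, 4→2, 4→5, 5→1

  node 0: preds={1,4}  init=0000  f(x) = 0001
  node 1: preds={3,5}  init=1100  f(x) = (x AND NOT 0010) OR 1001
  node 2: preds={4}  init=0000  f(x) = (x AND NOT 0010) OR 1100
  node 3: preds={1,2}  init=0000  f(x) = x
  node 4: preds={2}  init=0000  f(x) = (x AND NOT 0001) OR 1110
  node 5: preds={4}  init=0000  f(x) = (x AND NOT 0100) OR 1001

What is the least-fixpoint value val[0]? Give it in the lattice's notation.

Worklist (9 pops):
  #1 pop 0: in=1100 → 0001 (was 0000); enqueue []
  #2 pop 1: in=0000 → 1101 (was 1100); enqueue [0]
  #3 pop 2: in=0000 → 1100 (was 0000); enqueue []
  #4 pop 3: in=1101 → 1101 (was 0000); enqueue [1]
  #5 pop 4: in=1100 → 1110 (was 0000); enqueue [2]
  #6 pop 5: in=1110 → 1011 (was 0000); enqueue []
  #7 pop 0: in=1111 → 0001 (no change)
  #8 pop 1: in=1111 → 1101 (no change)
  #9 pop 2: in=1110 → 1100 (no change)

Fixpoint:
  val[0] = 0001
  val[1] = 1101
  val[2] = 1100
  val[3] = 1101
  val[4] = 1110
  val[5] = 1011

0001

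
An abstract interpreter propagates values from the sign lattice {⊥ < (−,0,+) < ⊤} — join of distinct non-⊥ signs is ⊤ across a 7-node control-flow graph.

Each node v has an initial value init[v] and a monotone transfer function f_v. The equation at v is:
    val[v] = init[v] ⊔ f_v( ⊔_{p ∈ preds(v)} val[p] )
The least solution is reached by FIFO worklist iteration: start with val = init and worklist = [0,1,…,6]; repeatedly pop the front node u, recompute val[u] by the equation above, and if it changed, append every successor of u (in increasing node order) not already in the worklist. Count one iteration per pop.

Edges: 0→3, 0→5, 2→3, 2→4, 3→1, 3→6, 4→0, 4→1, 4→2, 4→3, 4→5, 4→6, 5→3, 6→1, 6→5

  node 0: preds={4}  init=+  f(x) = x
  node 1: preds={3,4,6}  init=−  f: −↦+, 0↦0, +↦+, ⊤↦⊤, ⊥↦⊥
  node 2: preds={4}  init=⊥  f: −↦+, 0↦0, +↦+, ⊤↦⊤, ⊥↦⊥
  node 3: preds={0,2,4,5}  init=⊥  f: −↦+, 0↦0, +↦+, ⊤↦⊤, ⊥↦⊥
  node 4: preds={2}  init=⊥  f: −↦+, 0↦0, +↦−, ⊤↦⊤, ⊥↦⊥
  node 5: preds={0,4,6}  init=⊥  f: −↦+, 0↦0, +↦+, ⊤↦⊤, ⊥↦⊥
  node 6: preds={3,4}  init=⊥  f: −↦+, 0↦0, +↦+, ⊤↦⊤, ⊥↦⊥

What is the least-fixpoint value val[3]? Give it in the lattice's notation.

+

Iteration log — 10 steps:
  step 1. node 0  ⊔preds=⊥  new=+  stable
  step 2. node 1  ⊔preds=⊥  new=−  stable
  step 3. node 2  ⊔preds=⊥  new=⊥  stable
  step 4. node 3  ⊔preds=+  new=+  old=⊥  +wl: 1
  step 5. node 4  ⊔preds=⊥  new=⊥  stable
  step 6. node 5  ⊔preds=+  new=+  old=⊥  +wl: 3
  step 7. node 6  ⊔preds=+  new=+  old=⊥  +wl: 5
  step 8. node 1  ⊔preds=+  new=⊤  old=−  +wl: 
  step 9. node 3  ⊔preds=+  new=+  stable
  step 10. node 5  ⊔preds=+  new=+  stable

Least fixpoint reached:
  node 0: +
  node 1: ⊤
  node 2: ⊥
  node 3: +
  node 4: ⊥
  node 5: +
  node 6: +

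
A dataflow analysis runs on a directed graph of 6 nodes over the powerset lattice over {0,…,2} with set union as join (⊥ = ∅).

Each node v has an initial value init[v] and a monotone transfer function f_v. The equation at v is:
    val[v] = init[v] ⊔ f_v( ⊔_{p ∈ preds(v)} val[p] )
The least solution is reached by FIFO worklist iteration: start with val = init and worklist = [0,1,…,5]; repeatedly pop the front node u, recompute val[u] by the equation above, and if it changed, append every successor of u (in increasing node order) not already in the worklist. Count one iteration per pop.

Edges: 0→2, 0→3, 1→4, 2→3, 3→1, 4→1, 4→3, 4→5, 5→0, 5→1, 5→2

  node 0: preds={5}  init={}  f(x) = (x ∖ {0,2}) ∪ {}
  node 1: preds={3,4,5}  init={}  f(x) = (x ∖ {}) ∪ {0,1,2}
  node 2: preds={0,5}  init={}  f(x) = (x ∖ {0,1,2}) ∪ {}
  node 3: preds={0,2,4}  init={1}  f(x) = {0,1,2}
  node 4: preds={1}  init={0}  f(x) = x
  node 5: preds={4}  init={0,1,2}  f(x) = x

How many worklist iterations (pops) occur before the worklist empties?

8

Trace (8 dequeues):
  [1] u=0 | in {0,1,2} | out {1} | prev {} | push {}
  [2] u=1 | in {0,1,2} | out {0,1,2} | prev {} | push {}
  [3] u=2 | in {0,1,2} | out {} | ==
  [4] u=3 | in {0,1} | out {0,1,2} | prev {1} | push {1}
  [5] u=4 | in {0,1,2} | out {0,1,2} | prev {0} | push {3}
  [6] u=5 | in {0,1,2} | out {0,1,2} | ==
  [7] u=1 | in {0,1,2} | out {0,1,2} | ==
  [8] u=3 | in {0,1,2} | out {0,1,2} | ==

Converged values:
  [0] {1}
  [1] {0,1,2}
  [2] {}
  [3] {0,1,2}
  [4] {0,1,2}
  [5] {0,1,2}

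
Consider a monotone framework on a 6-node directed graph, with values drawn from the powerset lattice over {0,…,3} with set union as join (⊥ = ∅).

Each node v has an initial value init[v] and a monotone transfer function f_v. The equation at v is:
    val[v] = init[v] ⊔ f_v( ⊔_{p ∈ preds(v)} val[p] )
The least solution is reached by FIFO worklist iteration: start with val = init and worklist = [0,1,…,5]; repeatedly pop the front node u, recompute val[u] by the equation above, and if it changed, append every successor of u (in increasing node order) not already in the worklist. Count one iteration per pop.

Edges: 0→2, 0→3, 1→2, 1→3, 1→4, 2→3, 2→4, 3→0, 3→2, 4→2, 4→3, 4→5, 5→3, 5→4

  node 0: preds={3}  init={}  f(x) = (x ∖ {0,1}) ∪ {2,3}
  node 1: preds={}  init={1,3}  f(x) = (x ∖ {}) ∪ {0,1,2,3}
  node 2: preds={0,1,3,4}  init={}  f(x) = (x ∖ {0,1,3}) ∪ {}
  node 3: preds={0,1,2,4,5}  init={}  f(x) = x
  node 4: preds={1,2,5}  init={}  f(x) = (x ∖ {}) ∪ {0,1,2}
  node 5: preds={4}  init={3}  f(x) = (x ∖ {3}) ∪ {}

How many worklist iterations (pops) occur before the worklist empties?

10

Worklist (10 pops):
  #1 pop 0: in={} → {2,3} (was {}); enqueue []
  #2 pop 1: in={} → {0,1,2,3} (was {1,3}); enqueue []
  #3 pop 2: in={0,1,2,3} → {2} (was {}); enqueue []
  #4 pop 3: in={0,1,2,3} → {0,1,2,3} (was {}); enqueue [0,2]
  #5 pop 4: in={0,1,2,3} → {0,1,2,3} (was {}); enqueue [3]
  #6 pop 5: in={0,1,2,3} → {0,1,2,3} (was {3}); enqueue [4]
  #7 pop 0: in={0,1,2,3} → {2,3} (no change)
  #8 pop 2: in={0,1,2,3} → {2} (no change)
  #9 pop 3: in={0,1,2,3} → {0,1,2,3} (no change)
  #10 pop 4: in={0,1,2,3} → {0,1,2,3} (no change)

Fixpoint:
  val[0] = {2,3}
  val[1] = {0,1,2,3}
  val[2] = {2}
  val[3] = {0,1,2,3}
  val[4] = {0,1,2,3}
  val[5] = {0,1,2,3}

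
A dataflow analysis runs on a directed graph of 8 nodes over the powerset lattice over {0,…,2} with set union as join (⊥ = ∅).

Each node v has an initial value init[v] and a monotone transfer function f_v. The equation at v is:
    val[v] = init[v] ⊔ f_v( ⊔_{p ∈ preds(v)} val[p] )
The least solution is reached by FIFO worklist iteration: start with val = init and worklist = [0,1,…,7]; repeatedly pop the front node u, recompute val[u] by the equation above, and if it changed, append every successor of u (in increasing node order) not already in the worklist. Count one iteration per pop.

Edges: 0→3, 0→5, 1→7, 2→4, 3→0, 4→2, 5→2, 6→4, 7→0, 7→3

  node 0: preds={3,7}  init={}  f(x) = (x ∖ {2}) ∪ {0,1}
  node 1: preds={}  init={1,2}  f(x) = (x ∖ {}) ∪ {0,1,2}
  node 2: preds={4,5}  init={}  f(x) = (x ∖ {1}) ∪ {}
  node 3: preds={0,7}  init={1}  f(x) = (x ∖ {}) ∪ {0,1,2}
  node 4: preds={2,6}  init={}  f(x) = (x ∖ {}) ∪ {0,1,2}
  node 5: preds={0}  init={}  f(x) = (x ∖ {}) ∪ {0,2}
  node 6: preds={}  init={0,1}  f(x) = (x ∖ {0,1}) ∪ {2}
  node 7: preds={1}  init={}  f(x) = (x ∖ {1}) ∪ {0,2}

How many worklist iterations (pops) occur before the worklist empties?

12

Trace (12 dequeues):
  [1] u=0 | in {1} | out {0,1} | prev {} | push {}
  [2] u=1 | in {} | out {0,1,2} | prev {1,2} | push {}
  [3] u=2 | in {} | out {} | ==
  [4] u=3 | in {0,1} | out {0,1,2} | prev {1} | push {0}
  [5] u=4 | in {0,1} | out {0,1,2} | prev {} | push {2}
  [6] u=5 | in {0,1} | out {0,1,2} | prev {} | push {}
  [7] u=6 | in {} | out {0,1,2} | prev {0,1} | push {4}
  [8] u=7 | in {0,1,2} | out {0,2} | prev {} | push {3}
  [9] u=0 | in {0,1,2} | out {0,1} | ==
  [10] u=2 | in {0,1,2} | out {0,2} | prev {} | push {}
  [11] u=4 | in {0,1,2} | out {0,1,2} | ==
  [12] u=3 | in {0,1,2} | out {0,1,2} | ==

Converged values:
  [0] {0,1}
  [1] {0,1,2}
  [2] {0,2}
  [3] {0,1,2}
  [4] {0,1,2}
  [5] {0,1,2}
  [6] {0,1,2}
  [7] {0,2}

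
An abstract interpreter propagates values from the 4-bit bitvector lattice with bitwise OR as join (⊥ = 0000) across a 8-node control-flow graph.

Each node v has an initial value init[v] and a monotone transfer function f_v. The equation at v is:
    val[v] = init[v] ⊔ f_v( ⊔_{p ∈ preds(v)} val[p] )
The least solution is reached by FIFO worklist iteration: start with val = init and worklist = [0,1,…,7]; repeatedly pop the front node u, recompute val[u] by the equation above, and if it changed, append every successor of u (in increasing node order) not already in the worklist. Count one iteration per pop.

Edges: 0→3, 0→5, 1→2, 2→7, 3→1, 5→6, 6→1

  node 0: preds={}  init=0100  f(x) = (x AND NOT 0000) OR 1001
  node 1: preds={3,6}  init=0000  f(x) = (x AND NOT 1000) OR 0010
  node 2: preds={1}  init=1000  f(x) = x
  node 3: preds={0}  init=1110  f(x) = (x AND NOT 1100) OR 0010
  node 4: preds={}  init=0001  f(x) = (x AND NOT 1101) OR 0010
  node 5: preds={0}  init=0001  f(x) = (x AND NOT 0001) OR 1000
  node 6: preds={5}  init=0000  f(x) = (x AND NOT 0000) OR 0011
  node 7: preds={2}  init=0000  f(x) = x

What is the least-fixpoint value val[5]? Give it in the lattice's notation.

1101

Trace (11 dequeues):
  [1] u=0 | in 0000 | out 1101 | prev 0100 | push {}
  [2] u=1 | in 1110 | out 0110 | prev 0000 | push {}
  [3] u=2 | in 0110 | out 1110 | prev 1000 | push {}
  [4] u=3 | in 1101 | out 1111 | prev 1110 | push {1}
  [5] u=4 | in 0000 | out 0011 | prev 0001 | push {}
  [6] u=5 | in 1101 | out 1101 | prev 0001 | push {}
  [7] u=6 | in 1101 | out 1111 | prev 0000 | push {}
  [8] u=7 | in 1110 | out 1110 | prev 0000 | push {}
  [9] u=1 | in 1111 | out 0111 | prev 0110 | push {2}
  [10] u=2 | in 0111 | out 1111 | prev 1110 | push {7}
  [11] u=7 | in 1111 | out 1111 | prev 1110 | push {}

Converged values:
  [0] 1101
  [1] 0111
  [2] 1111
  [3] 1111
  [4] 0011
  [5] 1101
  [6] 1111
  [7] 1111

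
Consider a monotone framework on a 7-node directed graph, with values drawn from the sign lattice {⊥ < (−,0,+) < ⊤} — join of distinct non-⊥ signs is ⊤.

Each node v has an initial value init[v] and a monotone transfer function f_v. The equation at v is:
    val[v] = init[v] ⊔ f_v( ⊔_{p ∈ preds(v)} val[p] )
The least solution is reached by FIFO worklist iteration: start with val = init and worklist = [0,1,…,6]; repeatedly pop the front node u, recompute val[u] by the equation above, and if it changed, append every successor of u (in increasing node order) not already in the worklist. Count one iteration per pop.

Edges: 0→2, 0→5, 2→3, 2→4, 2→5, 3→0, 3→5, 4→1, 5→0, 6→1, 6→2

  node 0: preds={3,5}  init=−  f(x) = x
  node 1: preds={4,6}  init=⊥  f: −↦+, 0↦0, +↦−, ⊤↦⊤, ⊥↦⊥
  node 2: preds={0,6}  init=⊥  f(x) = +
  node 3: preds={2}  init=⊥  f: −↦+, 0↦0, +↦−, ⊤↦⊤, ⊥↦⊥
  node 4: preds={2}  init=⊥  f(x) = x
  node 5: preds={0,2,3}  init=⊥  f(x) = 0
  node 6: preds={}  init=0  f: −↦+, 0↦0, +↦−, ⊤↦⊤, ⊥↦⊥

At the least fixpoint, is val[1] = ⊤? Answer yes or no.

Worklist (11 pops):
  #1 pop 0: in=⊥ → − (no change)
  #2 pop 1: in=0 → 0 (was ⊥); enqueue []
  #3 pop 2: in=⊤ → + (was ⊥); enqueue []
  #4 pop 3: in=+ → − (was ⊥); enqueue [0]
  #5 pop 4: in=+ → + (was ⊥); enqueue [1]
  #6 pop 5: in=⊤ → 0 (was ⊥); enqueue []
  #7 pop 6: in=⊥ → 0 (no change)
  #8 pop 0: in=⊤ → ⊤ (was −); enqueue [2,5]
  #9 pop 1: in=⊤ → ⊤ (was 0); enqueue []
  #10 pop 2: in=⊤ → + (no change)
  #11 pop 5: in=⊤ → 0 (no change)

Fixpoint:
  val[0] = ⊤
  val[1] = ⊤
  val[2] = +
  val[3] = −
  val[4] = +
  val[5] = 0
  val[6] = 0

yes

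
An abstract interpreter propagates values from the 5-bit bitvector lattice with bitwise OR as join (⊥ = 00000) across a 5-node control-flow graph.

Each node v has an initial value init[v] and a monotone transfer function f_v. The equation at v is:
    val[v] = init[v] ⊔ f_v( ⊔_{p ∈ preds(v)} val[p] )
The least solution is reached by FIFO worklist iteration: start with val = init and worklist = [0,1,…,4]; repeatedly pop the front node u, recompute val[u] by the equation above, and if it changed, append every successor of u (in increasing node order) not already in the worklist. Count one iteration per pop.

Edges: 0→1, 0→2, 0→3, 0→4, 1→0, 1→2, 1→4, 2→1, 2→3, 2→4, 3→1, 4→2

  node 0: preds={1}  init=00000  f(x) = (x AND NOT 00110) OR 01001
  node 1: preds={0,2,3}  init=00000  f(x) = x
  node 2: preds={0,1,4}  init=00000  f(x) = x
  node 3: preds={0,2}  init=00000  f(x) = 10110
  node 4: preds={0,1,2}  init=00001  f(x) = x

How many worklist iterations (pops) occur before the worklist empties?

13

Trace (13 dequeues):
  [1] u=0 | in 00000 | out 01001 | prev 00000 | push {}
  [2] u=1 | in 01001 | out 01001 | prev 00000 | push {0}
  [3] u=2 | in 01001 | out 01001 | prev 00000 | push {1}
  [4] u=3 | in 01001 | out 10110 | prev 00000 | push {}
  [5] u=4 | in 01001 | out 01001 | prev 00001 | push {2}
  [6] u=0 | in 01001 | out 01001 | ==
  [7] u=1 | in 11111 | out 11111 | prev 01001 | push {0,4}
  [8] u=2 | in 11111 | out 11111 | prev 01001 | push {1,3}
  [9] u=0 | in 11111 | out 11001 | prev 01001 | push {2}
  [10] u=4 | in 11111 | out 11111 | prev 01001 | push {}
  [11] u=1 | in 11111 | out 11111 | ==
  [12] u=3 | in 11111 | out 10110 | ==
  [13] u=2 | in 11111 | out 11111 | ==

Converged values:
  [0] 11001
  [1] 11111
  [2] 11111
  [3] 10110
  [4] 11111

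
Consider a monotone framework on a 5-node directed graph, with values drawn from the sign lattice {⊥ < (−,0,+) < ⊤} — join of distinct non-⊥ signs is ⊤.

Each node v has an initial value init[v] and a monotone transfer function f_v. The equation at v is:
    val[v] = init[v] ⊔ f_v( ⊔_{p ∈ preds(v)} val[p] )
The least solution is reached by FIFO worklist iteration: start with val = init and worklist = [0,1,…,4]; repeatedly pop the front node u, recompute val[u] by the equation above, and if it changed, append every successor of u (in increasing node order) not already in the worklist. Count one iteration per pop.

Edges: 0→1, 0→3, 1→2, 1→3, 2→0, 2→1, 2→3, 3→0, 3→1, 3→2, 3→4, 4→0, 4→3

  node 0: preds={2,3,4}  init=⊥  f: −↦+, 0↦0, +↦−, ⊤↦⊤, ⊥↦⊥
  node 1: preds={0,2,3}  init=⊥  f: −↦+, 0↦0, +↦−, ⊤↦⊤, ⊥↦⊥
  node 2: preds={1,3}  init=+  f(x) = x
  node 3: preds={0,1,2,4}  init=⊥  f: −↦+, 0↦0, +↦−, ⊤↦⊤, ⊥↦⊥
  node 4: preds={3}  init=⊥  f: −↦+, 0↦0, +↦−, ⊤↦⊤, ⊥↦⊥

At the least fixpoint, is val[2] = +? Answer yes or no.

no

Iteration log — 9 steps:
  step 1. node 0  ⊔preds=+  new=−  old=⊥  +wl: 
  step 2. node 1  ⊔preds=⊤  new=⊤  old=⊥  +wl: 
  step 3. node 2  ⊔preds=⊤  new=⊤  old=+  +wl: 0,1
  step 4. node 3  ⊔preds=⊤  new=⊤  old=⊥  +wl: 2
  step 5. node 4  ⊔preds=⊤  new=⊤  old=⊥  +wl: 3
  step 6. node 0  ⊔preds=⊤  new=⊤  old=−  +wl: 
  step 7. node 1  ⊔preds=⊤  new=⊤  stable
  step 8. node 2  ⊔preds=⊤  new=⊤  stable
  step 9. node 3  ⊔preds=⊤  new=⊤  stable

Least fixpoint reached:
  node 0: ⊤
  node 1: ⊤
  node 2: ⊤
  node 3: ⊤
  node 4: ⊤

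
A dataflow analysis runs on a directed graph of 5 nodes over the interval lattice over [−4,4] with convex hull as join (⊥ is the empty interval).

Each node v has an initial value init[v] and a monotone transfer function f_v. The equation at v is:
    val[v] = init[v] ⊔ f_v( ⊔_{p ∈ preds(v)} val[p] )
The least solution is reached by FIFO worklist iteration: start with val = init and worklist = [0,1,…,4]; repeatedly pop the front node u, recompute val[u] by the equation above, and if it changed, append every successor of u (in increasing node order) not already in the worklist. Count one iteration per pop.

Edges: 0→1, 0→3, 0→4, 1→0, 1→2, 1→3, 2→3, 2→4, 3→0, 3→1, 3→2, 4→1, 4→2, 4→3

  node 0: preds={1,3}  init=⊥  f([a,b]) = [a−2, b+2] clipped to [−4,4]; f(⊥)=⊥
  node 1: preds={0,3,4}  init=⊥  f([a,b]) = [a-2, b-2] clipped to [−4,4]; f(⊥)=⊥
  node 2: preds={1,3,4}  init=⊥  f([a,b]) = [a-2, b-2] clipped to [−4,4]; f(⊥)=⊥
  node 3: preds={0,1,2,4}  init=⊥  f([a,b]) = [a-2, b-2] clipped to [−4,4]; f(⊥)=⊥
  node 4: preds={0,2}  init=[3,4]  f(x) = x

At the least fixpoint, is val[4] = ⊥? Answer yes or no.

Worklist (14 pops):
  #1 pop 0: in=⊥ → ⊥ (no change)
  #2 pop 1: in=[3,4] → [1,2] (was ⊥); enqueue [0]
  #3 pop 2: in=[1,4] → [-1,2] (was ⊥); enqueue []
  #4 pop 3: in=[-1,4] → [-3,2] (was ⊥); enqueue [1,2]
  #5 pop 4: in=[-1,2] → [-1,4] (was [3,4]); enqueue [3]
  #6 pop 0: in=[-3,2] → [-4,4] (was ⊥); enqueue [4]
  #7 pop 1: in=[-4,4] → [-4,2] (was [1,2]); enqueue [0]
  #8 pop 2: in=[-4,4] → [-4,2] (was [-1,2]); enqueue []
  #9 pop 3: in=[-4,4] → [-4,2] (was [-3,2]); enqueue [1,2]
  #10 pop 4: in=[-4,4] → [-4,4] (was [-1,4]); enqueue [3]
  #11 pop 0: in=[-4,2] → [-4,4] (no change)
  #12 pop 1: in=[-4,4] → [-4,2] (no change)
  #13 pop 2: in=[-4,4] → [-4,2] (no change)
  #14 pop 3: in=[-4,4] → [-4,2] (no change)

Fixpoint:
  val[0] = [-4,4]
  val[1] = [-4,2]
  val[2] = [-4,2]
  val[3] = [-4,2]
  val[4] = [-4,4]

no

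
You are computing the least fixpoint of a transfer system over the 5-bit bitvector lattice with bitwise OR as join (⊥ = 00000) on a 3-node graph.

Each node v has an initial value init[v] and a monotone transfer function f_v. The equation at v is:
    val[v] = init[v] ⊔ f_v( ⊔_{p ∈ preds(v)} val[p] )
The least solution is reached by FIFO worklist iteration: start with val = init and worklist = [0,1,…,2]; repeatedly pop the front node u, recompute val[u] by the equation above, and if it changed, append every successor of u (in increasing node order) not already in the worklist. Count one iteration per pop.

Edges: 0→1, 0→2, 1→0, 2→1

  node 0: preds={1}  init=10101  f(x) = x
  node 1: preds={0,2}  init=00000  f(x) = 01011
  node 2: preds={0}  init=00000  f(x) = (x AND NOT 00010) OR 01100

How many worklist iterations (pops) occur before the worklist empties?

6

Trace (6 dequeues):
  [1] u=0 | in 00000 | out 10101 | ==
  [2] u=1 | in 10101 | out 01011 | prev 00000 | push {0}
  [3] u=2 | in 10101 | out 11101 | prev 00000 | push {1}
  [4] u=0 | in 01011 | out 11111 | prev 10101 | push {2}
  [5] u=1 | in 11111 | out 01011 | ==
  [6] u=2 | in 11111 | out 11101 | ==

Converged values:
  [0] 11111
  [1] 01011
  [2] 11101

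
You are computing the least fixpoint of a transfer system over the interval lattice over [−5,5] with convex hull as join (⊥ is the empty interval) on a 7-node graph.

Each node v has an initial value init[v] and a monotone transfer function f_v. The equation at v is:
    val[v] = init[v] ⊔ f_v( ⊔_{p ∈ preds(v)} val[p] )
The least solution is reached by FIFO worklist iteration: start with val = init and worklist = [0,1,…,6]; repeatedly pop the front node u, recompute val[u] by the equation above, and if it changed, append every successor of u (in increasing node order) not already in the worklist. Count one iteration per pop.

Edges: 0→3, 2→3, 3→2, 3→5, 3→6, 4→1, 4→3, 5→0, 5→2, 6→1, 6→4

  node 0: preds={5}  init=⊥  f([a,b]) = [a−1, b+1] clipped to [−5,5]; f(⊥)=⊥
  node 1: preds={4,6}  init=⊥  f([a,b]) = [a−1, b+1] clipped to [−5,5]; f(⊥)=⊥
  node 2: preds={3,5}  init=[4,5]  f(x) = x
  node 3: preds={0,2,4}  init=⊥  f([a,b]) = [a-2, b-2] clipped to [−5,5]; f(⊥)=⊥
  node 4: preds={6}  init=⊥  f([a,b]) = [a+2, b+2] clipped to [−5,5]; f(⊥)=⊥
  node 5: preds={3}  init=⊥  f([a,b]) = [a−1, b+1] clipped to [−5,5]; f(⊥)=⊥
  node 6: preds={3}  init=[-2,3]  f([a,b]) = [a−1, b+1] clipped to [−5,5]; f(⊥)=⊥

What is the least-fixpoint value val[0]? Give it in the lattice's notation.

Trace (31 dequeues):
  [1] u=0 | in ⊥ | out ⊥ | ==
  [2] u=1 | in [-2,3] | out [-3,4] | prev ⊥ | push {}
  [3] u=2 | in ⊥ | out [4,5] | ==
  [4] u=3 | in [4,5] | out [2,3] | prev ⊥ | push {2}
  [5] u=4 | in [-2,3] | out [0,5] | prev ⊥ | push {1,3}
  [6] u=5 | in [2,3] | out [1,4] | prev ⊥ | push {0}
  [7] u=6 | in [2,3] | out [-2,4] | prev [-2,3] | push {4}
  [8] u=2 | in [1,4] | out [1,5] | prev [4,5] | push {}
  [9] u=1 | in [-2,5] | out [-3,5] | prev [-3,4] | push {}
  [10] u=3 | in [0,5] | out [-2,3] | prev [2,3] | push {2,5,6}
  [11] u=0 | in [1,4] | out [0,5] | prev ⊥ | push {3}
  [12] u=4 | in [-2,4] | out [0,5] | ==
  [13] u=2 | in [-2,4] | out [-2,5] | prev [1,5] | push {}
  [14] u=5 | in [-2,3] | out [-3,4] | prev [1,4] | push {0,2}
  [15] u=6 | in [-2,3] | out [-3,4] | prev [-2,4] | push {1,4}
  [16] u=3 | in [-2,5] | out [-4,3] | prev [-2,3] | push {5,6}
  [17] u=0 | in [-3,4] | out [-4,5] | prev [0,5] | push {3}
  [18] u=2 | in [-4,4] | out [-4,5] | prev [-2,5] | push {}
  [19] u=1 | in [-3,5] | out [-4,5] | prev [-3,5] | push {}
  [20] u=4 | in [-3,4] | out [-1,5] | prev [0,5] | push {1}
  [21] u=5 | in [-4,3] | out [-5,4] | prev [-3,4] | push {0,2}
  [22] u=6 | in [-4,3] | out [-5,4] | prev [-3,4] | push {4}
  [23] u=3 | in [-4,5] | out [-5,3] | prev [-4,3] | push {5,6}
  [24] u=1 | in [-5,5] | out [-5,5] | prev [-4,5] | push {}
  [25] u=0 | in [-5,4] | out [-5,5] | prev [-4,5] | push {3}
  [26] u=2 | in [-5,4] | out [-5,5] | prev [-4,5] | push {}
  [27] u=4 | in [-5,4] | out [-3,5] | prev [-1,5] | push {1}
  [28] u=5 | in [-5,3] | out [-5,4] | ==
  [29] u=6 | in [-5,3] | out [-5,4] | ==
  [30] u=3 | in [-5,5] | out [-5,3] | ==
  [31] u=1 | in [-5,5] | out [-5,5] | ==

Converged values:
  [0] [-5,5]
  [1] [-5,5]
  [2] [-5,5]
  [3] [-5,3]
  [4] [-3,5]
  [5] [-5,4]
  [6] [-5,4]

[-5,5]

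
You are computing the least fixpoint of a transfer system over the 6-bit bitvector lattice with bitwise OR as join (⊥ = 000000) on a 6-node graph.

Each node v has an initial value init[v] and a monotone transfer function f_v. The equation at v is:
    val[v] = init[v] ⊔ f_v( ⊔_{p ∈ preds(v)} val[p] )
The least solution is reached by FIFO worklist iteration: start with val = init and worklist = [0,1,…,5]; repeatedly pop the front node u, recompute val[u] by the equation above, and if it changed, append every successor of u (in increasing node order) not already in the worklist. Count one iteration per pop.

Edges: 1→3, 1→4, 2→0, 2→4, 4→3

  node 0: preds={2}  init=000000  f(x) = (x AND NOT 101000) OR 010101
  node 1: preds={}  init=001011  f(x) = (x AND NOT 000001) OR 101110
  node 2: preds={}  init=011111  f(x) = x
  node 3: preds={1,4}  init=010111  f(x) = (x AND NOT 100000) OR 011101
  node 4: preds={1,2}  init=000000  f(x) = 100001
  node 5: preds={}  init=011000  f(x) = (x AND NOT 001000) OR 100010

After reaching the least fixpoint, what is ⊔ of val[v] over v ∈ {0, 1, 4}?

Iteration log — 7 steps:
  step 1. node 0  ⊔preds=011111  new=010111  old=000000  +wl: 
  step 2. node 1  ⊔preds=000000  new=101111  old=001011  +wl: 
  step 3. node 2  ⊔preds=000000  new=011111  stable
  step 4. node 3  ⊔preds=101111  new=011111  old=010111  +wl: 
  step 5. node 4  ⊔preds=111111  new=100001  old=000000  +wl: 3
  step 6. node 5  ⊔preds=000000  new=111010  old=011000  +wl: 
  step 7. node 3  ⊔preds=101111  new=011111  stable

Least fixpoint reached:
  node 0: 010111
  node 1: 101111
  node 2: 011111
  node 3: 011111
  node 4: 100001
  node 5: 111010

111111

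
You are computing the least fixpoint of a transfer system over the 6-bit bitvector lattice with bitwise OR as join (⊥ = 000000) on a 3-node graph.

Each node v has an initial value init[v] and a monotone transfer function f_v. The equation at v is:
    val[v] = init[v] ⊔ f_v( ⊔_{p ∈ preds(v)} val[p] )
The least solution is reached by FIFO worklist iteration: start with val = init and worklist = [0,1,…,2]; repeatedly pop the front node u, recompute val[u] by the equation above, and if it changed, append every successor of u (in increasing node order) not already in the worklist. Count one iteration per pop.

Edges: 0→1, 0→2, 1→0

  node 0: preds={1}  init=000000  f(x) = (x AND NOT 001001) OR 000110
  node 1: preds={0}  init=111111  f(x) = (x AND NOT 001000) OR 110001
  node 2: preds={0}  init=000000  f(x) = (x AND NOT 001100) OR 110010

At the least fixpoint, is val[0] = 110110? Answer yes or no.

Iteration log — 3 steps:
  step 1. node 0  ⊔preds=111111  new=110110  old=000000  +wl: 
  step 2. node 1  ⊔preds=110110  new=111111  stable
  step 3. node 2  ⊔preds=110110  new=110010  old=000000  +wl: 

Least fixpoint reached:
  node 0: 110110
  node 1: 111111
  node 2: 110010

yes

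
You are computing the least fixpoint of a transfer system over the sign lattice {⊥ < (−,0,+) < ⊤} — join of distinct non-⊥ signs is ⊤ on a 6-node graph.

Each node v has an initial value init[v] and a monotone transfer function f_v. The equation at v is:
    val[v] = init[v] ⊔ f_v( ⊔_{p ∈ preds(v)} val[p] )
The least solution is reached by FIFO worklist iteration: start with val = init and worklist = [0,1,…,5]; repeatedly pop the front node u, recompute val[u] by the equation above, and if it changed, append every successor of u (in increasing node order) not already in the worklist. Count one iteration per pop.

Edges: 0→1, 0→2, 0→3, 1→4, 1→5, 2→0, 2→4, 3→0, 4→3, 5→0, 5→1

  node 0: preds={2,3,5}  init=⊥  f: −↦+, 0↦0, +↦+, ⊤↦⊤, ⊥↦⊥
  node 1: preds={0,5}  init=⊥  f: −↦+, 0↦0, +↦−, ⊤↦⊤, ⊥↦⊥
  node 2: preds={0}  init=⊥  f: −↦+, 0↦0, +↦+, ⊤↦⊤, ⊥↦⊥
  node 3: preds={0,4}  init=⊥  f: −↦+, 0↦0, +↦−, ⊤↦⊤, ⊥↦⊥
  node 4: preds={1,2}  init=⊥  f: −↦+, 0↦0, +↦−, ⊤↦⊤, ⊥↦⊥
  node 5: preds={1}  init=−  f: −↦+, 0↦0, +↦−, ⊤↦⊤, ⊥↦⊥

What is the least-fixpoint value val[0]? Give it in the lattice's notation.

Worklist (12 pops):
  #1 pop 0: in=− → + (was ⊥); enqueue []
  #2 pop 1: in=⊤ → ⊤ (was ⊥); enqueue []
  #3 pop 2: in=+ → + (was ⊥); enqueue [0]
  #4 pop 3: in=+ → − (was ⊥); enqueue []
  #5 pop 4: in=⊤ → ⊤ (was ⊥); enqueue [3]
  #6 pop 5: in=⊤ → ⊤ (was −); enqueue [1]
  #7 pop 0: in=⊤ → ⊤ (was +); enqueue [2]
  #8 pop 3: in=⊤ → ⊤ (was −); enqueue [0]
  #9 pop 1: in=⊤ → ⊤ (no change)
  #10 pop 2: in=⊤ → ⊤ (was +); enqueue [4]
  #11 pop 0: in=⊤ → ⊤ (no change)
  #12 pop 4: in=⊤ → ⊤ (no change)

Fixpoint:
  val[0] = ⊤
  val[1] = ⊤
  val[2] = ⊤
  val[3] = ⊤
  val[4] = ⊤
  val[5] = ⊤

⊤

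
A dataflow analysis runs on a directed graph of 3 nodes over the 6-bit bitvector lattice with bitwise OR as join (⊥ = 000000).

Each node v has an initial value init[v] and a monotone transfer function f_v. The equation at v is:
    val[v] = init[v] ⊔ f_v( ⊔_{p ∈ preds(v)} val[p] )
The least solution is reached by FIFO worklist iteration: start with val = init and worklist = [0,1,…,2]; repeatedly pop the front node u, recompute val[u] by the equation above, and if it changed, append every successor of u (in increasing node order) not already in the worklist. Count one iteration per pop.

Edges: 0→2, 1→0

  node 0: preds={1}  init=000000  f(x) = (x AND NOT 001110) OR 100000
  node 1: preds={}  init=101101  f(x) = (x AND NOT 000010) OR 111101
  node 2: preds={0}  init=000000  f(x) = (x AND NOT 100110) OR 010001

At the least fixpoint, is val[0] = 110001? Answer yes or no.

yes

Worklist (5 pops):
  #1 pop 0: in=101101 → 100001 (was 000000); enqueue []
  #2 pop 1: in=000000 → 111101 (was 101101); enqueue [0]
  #3 pop 2: in=100001 → 010001 (was 000000); enqueue []
  #4 pop 0: in=111101 → 110001 (was 100001); enqueue [2]
  #5 pop 2: in=110001 → 010001 (no change)

Fixpoint:
  val[0] = 110001
  val[1] = 111101
  val[2] = 010001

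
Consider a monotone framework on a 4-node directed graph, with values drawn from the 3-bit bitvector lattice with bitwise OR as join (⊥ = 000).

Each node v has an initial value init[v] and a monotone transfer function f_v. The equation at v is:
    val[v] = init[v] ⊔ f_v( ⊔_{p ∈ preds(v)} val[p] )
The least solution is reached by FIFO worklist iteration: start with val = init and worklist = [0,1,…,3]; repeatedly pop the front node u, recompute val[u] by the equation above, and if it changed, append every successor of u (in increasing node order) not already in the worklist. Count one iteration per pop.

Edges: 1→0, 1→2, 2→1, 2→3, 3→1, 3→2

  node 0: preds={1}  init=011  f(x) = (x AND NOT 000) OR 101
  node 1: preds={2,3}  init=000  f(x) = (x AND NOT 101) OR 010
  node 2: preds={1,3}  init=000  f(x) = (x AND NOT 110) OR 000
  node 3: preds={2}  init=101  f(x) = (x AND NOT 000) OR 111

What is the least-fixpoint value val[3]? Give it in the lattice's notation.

Iteration log — 7 steps:
  step 1. node 0  ⊔preds=000  new=111  old=011  +wl: 
  step 2. node 1  ⊔preds=101  new=010  old=000  +wl: 0
  step 3. node 2  ⊔preds=111  new=001  old=000  +wl: 1
  step 4. node 3  ⊔preds=001  new=111  old=101  +wl: 2
  step 5. node 0  ⊔preds=010  new=111  stable
  step 6. node 1  ⊔preds=111  new=010  stable
  step 7. node 2  ⊔preds=111  new=001  stable

Least fixpoint reached:
  node 0: 111
  node 1: 010
  node 2: 001
  node 3: 111

111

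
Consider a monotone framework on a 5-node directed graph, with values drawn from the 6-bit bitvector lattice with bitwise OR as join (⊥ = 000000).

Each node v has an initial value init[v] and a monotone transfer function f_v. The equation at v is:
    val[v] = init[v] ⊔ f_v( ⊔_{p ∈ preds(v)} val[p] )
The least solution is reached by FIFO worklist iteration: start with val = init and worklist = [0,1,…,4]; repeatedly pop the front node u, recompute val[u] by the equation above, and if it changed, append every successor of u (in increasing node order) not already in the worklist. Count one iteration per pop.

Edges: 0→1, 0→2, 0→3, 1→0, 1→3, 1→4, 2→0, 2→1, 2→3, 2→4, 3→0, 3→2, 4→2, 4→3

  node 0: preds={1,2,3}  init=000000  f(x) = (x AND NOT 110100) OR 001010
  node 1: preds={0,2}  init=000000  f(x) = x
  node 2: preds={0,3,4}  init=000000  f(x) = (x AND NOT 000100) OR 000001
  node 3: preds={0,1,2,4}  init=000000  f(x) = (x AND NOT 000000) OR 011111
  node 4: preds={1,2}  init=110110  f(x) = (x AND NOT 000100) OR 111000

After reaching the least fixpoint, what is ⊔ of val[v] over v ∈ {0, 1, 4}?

Worklist (11 pops):
  #1 pop 0: in=000000 → 001010 (was 000000); enqueue []
  #2 pop 1: in=001010 → 001010 (was 000000); enqueue [0]
  #3 pop 2: in=111110 → 111011 (was 000000); enqueue [1]
  #4 pop 3: in=111111 → 111111 (was 000000); enqueue [2]
  #5 pop 4: in=111011 → 111111 (was 110110); enqueue [3]
  #6 pop 0: in=111111 → 001011 (was 001010); enqueue []
  #7 pop 1: in=111011 → 111011 (was 001010); enqueue [0,4]
  #8 pop 2: in=111111 → 111011 (no change)
  #9 pop 3: in=111111 → 111111 (no change)
  #10 pop 0: in=111111 → 001011 (no change)
  #11 pop 4: in=111011 → 111111 (no change)

Fixpoint:
  val[0] = 001011
  val[1] = 111011
  val[2] = 111011
  val[3] = 111111
  val[4] = 111111

111111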